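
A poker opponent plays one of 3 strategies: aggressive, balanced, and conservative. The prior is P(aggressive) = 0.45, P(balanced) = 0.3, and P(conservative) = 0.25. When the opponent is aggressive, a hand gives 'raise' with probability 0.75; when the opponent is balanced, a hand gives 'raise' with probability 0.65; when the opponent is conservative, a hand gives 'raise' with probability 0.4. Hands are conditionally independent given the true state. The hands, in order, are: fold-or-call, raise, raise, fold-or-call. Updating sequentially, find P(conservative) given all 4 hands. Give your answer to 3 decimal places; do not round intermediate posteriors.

0.315

After 'fold-or-call': normaliser = 0.25·0.4500 + 0.35·0.3000 + 0.6·0.2500; P(aggressive) ≈ 0.3061, P(balanced) ≈ 0.2857, P(conservative) ≈ 0.4082
After 'raise': normaliser = 0.75·0.3061 + 0.65·0.2857 + 0.4·0.4082; P(aggressive) ≈ 0.3968, P(balanced) ≈ 0.3210, P(conservative) ≈ 0.2822
After 'raise': normaliser = 0.75·0.3968 + 0.65·0.3210 + 0.4·0.2822; P(aggressive) ≈ 0.4807, P(balanced) ≈ 0.3370, P(conservative) ≈ 0.1823
After 'fold-or-call': normaliser = 0.25·0.4807 + 0.35·0.3370 + 0.6·0.1823; P(aggressive) ≈ 0.3458, P(balanced) ≈ 0.3394, P(conservative) ≈ 0.3148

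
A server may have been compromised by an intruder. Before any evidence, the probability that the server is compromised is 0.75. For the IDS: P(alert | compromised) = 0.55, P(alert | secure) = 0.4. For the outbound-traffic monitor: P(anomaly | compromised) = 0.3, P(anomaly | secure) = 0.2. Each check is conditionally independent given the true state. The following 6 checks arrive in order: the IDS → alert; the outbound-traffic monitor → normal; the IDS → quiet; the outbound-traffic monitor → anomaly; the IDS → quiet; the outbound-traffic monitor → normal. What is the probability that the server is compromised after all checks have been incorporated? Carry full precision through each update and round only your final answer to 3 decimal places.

After the IDS='alert': P(compromised) = 0.55·0.7500 / (0.55·0.7500 + 0.4·0.2500) ≈ 0.8049
After the outbound-traffic monitor='normal': P(compromised) = 0.7·0.8049 / (0.7·0.8049 + 0.8·0.1951) ≈ 0.7831
After the IDS='quiet': P(compromised) = 0.45·0.7831 / (0.45·0.7831 + 0.6·0.2169) ≈ 0.7302
After the outbound-traffic monitor='anomaly': P(compromised) = 0.3·0.7302 / (0.3·0.7302 + 0.2·0.2698) ≈ 0.8024
After the IDS='quiet': P(compromised) = 0.45·0.8024 / (0.45·0.8024 + 0.6·0.1976) ≈ 0.7528
After the outbound-traffic monitor='normal': P(compromised) = 0.7·0.7528 / (0.7·0.7528 + 0.8·0.2472) ≈ 0.7271

0.727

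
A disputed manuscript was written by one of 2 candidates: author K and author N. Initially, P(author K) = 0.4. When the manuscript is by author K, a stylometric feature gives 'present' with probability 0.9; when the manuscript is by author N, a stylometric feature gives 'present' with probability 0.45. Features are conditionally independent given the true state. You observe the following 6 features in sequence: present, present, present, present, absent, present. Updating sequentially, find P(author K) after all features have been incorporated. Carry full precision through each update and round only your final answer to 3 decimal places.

After 'present': P(author K) = 0.9·0.4000 / (0.9·0.4000 + 0.45·0.6000) ≈ 0.5714
After 'present': P(author K) = 0.9·0.5714 / (0.9·0.5714 + 0.45·0.4286) ≈ 0.7273
After 'present': P(author K) = 0.9·0.7273 / (0.9·0.7273 + 0.45·0.2727) ≈ 0.8421
After 'present': P(author K) = 0.9·0.8421 / (0.9·0.8421 + 0.45·0.1579) ≈ 0.9143
After 'absent': P(author K) = 0.1·0.9143 / (0.1·0.9143 + 0.55·0.0857) ≈ 0.6598
After 'present': P(author K) = 0.9·0.6598 / (0.9·0.6598 + 0.45·0.3402) ≈ 0.7950

0.795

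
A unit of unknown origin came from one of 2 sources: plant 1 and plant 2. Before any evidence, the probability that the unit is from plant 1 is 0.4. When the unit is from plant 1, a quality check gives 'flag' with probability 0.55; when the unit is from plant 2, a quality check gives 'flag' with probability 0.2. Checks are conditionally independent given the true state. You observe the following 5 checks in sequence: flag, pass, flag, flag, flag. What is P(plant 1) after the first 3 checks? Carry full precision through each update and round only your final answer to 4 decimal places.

0.7393

Apply Bayes' rule sequentially, carrying P(plant 1) forward.
After 'flag': P(plant 1) = 0.55·0.4000 / (0.55·0.4000 + 0.2·0.6000) ≈ 0.6471
After 'pass': P(plant 1) = 0.45·0.6471 / (0.45·0.6471 + 0.8·0.3529) ≈ 0.5077
After 'flag': P(plant 1) = 0.55·0.5077 / (0.55·0.5077 + 0.2·0.4923) ≈ 0.7393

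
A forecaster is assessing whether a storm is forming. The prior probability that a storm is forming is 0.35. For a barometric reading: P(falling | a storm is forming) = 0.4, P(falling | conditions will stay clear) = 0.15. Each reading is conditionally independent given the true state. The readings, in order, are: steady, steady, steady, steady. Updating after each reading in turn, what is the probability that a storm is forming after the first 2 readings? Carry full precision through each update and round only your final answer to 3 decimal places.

After 'steady': P(storm) = 0.6·0.3500 / (0.6·0.3500 + 0.85·0.6500) ≈ 0.2754
After 'steady': P(storm) = 0.6·0.2754 / (0.6·0.2754 + 0.85·0.7246) ≈ 0.2115

0.212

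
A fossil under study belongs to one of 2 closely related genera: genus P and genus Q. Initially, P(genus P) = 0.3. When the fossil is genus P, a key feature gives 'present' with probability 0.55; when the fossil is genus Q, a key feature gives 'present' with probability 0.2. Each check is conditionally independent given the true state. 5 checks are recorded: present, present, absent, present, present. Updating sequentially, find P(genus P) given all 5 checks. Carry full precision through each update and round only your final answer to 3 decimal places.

After 'present': P(genus P) = 0.55·0.3000 / (0.55·0.3000 + 0.2·0.7000) ≈ 0.5410
After 'present': P(genus P) = 0.55·0.5410 / (0.55·0.5410 + 0.2·0.4590) ≈ 0.7642
After 'absent': P(genus P) = 0.45·0.7642 / (0.45·0.7642 + 0.8·0.2358) ≈ 0.6458
After 'present': P(genus P) = 0.55·0.6458 / (0.55·0.6458 + 0.2·0.3542) ≈ 0.8337
After 'present': P(genus P) = 0.55·0.8337 / (0.55·0.8337 + 0.2·0.1663) ≈ 0.9324

0.932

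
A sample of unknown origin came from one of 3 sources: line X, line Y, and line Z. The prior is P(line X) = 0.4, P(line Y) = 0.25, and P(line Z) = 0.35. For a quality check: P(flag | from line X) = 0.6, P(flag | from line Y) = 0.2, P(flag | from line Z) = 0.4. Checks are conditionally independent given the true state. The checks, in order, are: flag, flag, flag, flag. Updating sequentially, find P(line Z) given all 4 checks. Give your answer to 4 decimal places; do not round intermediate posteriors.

After 'flag': normaliser = 0.6·0.4000 + 0.2·0.2500 + 0.4·0.3500; P(line X) ≈ 0.5581, P(line Y) ≈ 0.1163, P(line Z) ≈ 0.3256
After 'flag': normaliser = 0.6·0.5581 + 0.2·0.1163 + 0.4·0.3256; P(line X) ≈ 0.6857, P(line Y) ≈ 0.0476, P(line Z) ≈ 0.2667
After 'flag': normaliser = 0.6·0.6857 + 0.2·0.0476 + 0.4·0.2667; P(line X) ≈ 0.7798, P(line Y) ≈ 0.0181, P(line Z) ≈ 0.2022
After 'flag': normaliser = 0.6·0.7798 + 0.2·0.0181 + 0.4·0.2022; P(line X) ≈ 0.8471, P(line Y) ≈ 0.0065, P(line Z) ≈ 0.1464

0.1464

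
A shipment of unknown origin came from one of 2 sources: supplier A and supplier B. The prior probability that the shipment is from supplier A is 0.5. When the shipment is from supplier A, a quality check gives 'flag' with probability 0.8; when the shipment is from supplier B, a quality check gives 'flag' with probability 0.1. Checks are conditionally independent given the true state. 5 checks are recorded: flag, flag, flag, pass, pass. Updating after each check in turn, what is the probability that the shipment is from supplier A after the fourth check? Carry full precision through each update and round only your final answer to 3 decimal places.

After 'flag': P(supplier A) = 0.8·0.5000 / (0.8·0.5000 + 0.1·0.5000) ≈ 0.8889
After 'flag': P(supplier A) = 0.8·0.8889 / (0.8·0.8889 + 0.1·0.1111) ≈ 0.9846
After 'flag': P(supplier A) = 0.8·0.9846 / (0.8·0.9846 + 0.1·0.0154) ≈ 0.9981
After 'pass': P(supplier A) = 0.2·0.9981 / (0.2·0.9981 + 0.9·0.0019) ≈ 0.9913

0.991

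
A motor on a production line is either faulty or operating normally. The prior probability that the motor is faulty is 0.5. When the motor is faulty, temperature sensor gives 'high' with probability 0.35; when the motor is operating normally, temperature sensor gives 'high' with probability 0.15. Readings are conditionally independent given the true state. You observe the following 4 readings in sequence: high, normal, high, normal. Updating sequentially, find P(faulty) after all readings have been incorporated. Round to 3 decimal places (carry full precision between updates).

0.761

After 'high': P(faulty) = 0.35·0.5000 / (0.35·0.5000 + 0.15·0.5000) ≈ 0.7000
After 'normal': P(faulty) = 0.65·0.7000 / (0.65·0.7000 + 0.85·0.3000) ≈ 0.6408
After 'high': P(faulty) = 0.35·0.6408 / (0.35·0.6408 + 0.15·0.3592) ≈ 0.8063
After 'normal': P(faulty) = 0.65·0.8063 / (0.65·0.8063 + 0.85·0.1937) ≈ 0.7610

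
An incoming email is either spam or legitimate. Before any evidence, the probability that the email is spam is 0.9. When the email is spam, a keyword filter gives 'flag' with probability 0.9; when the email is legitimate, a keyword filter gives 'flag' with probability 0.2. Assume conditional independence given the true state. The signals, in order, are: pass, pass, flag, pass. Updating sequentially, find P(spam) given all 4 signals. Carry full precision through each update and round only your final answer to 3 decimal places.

0.073

After 'pass': P(spam) = 0.1·0.9000 / (0.1·0.9000 + 0.8·0.1000) ≈ 0.5294
After 'pass': P(spam) = 0.1·0.5294 / (0.1·0.5294 + 0.8·0.4706) ≈ 0.1233
After 'flag': P(spam) = 0.9·0.1233 / (0.9·0.1233 + 0.2·0.8767) ≈ 0.3876
After 'pass': P(spam) = 0.1·0.3876 / (0.1·0.3876 + 0.8·0.6124) ≈ 0.0733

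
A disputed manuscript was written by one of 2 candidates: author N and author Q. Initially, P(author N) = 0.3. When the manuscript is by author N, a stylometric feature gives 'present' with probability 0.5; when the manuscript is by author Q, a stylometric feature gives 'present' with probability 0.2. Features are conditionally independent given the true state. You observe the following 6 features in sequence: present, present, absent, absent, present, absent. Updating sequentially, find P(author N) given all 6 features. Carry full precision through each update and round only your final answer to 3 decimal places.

0.620

After 'present': P(author N) = 0.5·0.3000 / (0.5·0.3000 + 0.2·0.7000) ≈ 0.5172
After 'present': P(author N) = 0.5·0.5172 / (0.5·0.5172 + 0.2·0.4828) ≈ 0.7282
After 'absent': P(author N) = 0.5·0.7282 / (0.5·0.7282 + 0.8·0.2718) ≈ 0.6260
After 'absent': P(author N) = 0.5·0.6260 / (0.5·0.6260 + 0.8·0.3740) ≈ 0.5113
After 'present': P(author N) = 0.5·0.5113 / (0.5·0.5113 + 0.2·0.4887) ≈ 0.7234
After 'absent': P(author N) = 0.5·0.7234 / (0.5·0.7234 + 0.8·0.2766) ≈ 0.6205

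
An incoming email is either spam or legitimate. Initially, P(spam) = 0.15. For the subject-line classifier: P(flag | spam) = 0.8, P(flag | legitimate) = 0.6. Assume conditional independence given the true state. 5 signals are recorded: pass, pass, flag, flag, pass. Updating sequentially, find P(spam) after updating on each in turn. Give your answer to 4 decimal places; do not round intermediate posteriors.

0.0377

After 'pass': P(spam) = 0.2·0.1500 / (0.2·0.1500 + 0.4·0.8500) ≈ 0.0811
After 'pass': P(spam) = 0.2·0.0811 / (0.2·0.0811 + 0.4·0.9189) ≈ 0.0423
After 'flag': P(spam) = 0.8·0.0423 / (0.8·0.0423 + 0.6·0.9577) ≈ 0.0556
After 'flag': P(spam) = 0.8·0.0556 / (0.8·0.0556 + 0.6·0.9444) ≈ 0.0727
After 'pass': P(spam) = 0.2·0.0727 / (0.2·0.0727 + 0.4·0.9273) ≈ 0.0377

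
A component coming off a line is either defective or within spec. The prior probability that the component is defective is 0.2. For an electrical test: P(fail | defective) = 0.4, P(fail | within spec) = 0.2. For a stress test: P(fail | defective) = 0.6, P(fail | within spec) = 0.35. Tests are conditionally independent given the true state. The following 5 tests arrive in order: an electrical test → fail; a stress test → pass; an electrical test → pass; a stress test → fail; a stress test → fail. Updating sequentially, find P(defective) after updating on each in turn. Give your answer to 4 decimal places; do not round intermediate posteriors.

0.4041

Each posterior becomes the prior for the next update.
After an electrical test='fail': P(defective) = 0.4·0.2000 / (0.4·0.2000 + 0.2·0.8000) ≈ 0.3333
After a stress test='pass': P(defective) = 0.4·0.3333 / (0.4·0.3333 + 0.65·0.6667) ≈ 0.2353
After an electrical test='pass': P(defective) = 0.6·0.2353 / (0.6·0.2353 + 0.8·0.7647) ≈ 0.1875
After a stress test='fail': P(defective) = 0.6·0.1875 / (0.6·0.1875 + 0.35·0.8125) ≈ 0.2835
After a stress test='fail': P(defective) = 0.6·0.2835 / (0.6·0.2835 + 0.35·0.7165) ≈ 0.4041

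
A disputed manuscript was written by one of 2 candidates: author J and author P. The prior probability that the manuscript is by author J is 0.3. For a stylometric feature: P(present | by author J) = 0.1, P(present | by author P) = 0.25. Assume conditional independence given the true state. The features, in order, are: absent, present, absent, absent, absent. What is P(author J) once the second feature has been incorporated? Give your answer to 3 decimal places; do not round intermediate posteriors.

Each posterior becomes the prior for the next update.
After 'absent': P(author J) = 0.9·0.3000 / (0.9·0.3000 + 0.75·0.7000) ≈ 0.3396
After 'present': P(author J) = 0.1·0.3396 / (0.1·0.3396 + 0.25·0.6604) ≈ 0.1706

0.171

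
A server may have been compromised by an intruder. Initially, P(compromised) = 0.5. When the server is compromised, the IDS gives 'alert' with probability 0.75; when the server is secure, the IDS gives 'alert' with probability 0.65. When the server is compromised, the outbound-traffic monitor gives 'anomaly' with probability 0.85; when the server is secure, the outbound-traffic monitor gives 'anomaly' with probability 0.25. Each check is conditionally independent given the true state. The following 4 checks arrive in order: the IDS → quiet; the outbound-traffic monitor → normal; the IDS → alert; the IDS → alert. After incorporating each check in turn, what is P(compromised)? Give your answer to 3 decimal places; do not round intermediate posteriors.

0.160

After the IDS='quiet': P(compromised) = 0.25·0.5000 / (0.25·0.5000 + 0.35·0.5000) ≈ 0.4167
After the outbound-traffic monitor='normal': P(compromised) = 0.15·0.4167 / (0.15·0.4167 + 0.75·0.5833) ≈ 0.1250
After the IDS='alert': P(compromised) = 0.75·0.1250 / (0.75·0.1250 + 0.65·0.8750) ≈ 0.1415
After the IDS='alert': P(compromised) = 0.75·0.1415 / (0.75·0.1415 + 0.65·0.8585) ≈ 0.1598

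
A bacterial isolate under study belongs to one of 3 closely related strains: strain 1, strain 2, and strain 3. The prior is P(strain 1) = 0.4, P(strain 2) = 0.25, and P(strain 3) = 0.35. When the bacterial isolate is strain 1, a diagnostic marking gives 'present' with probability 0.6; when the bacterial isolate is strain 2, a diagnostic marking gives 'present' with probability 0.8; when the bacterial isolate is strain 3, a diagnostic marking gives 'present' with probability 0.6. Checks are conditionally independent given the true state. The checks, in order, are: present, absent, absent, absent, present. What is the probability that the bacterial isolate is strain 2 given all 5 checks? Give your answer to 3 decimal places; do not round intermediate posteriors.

0.069

After 'present': normaliser = 0.6·0.4000 + 0.8·0.2500 + 0.6·0.3500; P(strain 1) ≈ 0.3692, P(strain 2) ≈ 0.3077, P(strain 3) ≈ 0.3231
After 'absent': normaliser = 0.4·0.3692 + 0.2·0.3077 + 0.4·0.3231; P(strain 1) ≈ 0.4364, P(strain 2) ≈ 0.1818, P(strain 3) ≈ 0.3818
After 'absent': normaliser = 0.4·0.4364 + 0.2·0.1818 + 0.4·0.3818; P(strain 1) ≈ 0.4800, P(strain 2) ≈ 0.1000, P(strain 3) ≈ 0.4200
After 'absent': normaliser = 0.4·0.4800 + 0.2·0.1000 + 0.4·0.4200; P(strain 1) ≈ 0.5053, P(strain 2) ≈ 0.0526, P(strain 3) ≈ 0.4421
After 'present': normaliser = 0.6·0.5053 + 0.8·0.0526 + 0.6·0.4421; P(strain 1) ≈ 0.4966, P(strain 2) ≈ 0.0690, P(strain 3) ≈ 0.4345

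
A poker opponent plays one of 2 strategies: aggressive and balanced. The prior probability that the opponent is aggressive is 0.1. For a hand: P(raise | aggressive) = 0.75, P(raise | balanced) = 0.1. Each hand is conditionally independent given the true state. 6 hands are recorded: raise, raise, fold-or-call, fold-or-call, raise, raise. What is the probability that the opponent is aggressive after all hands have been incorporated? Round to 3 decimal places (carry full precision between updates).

0.964

After 'raise': P(aggressive) = 0.75·0.1000 / (0.75·0.1000 + 0.1·0.9000) ≈ 0.4545
After 'raise': P(aggressive) = 0.75·0.4545 / (0.75·0.4545 + 0.1·0.5455) ≈ 0.8621
After 'fold-or-call': P(aggressive) = 0.25·0.8621 / (0.25·0.8621 + 0.9·0.1379) ≈ 0.6345
After 'fold-or-call': P(aggressive) = 0.25·0.6345 / (0.25·0.6345 + 0.9·0.3655) ≈ 0.3254
After 'raise': P(aggressive) = 0.75·0.3254 / (0.75·0.3254 + 0.1·0.6746) ≈ 0.7834
After 'raise': P(aggressive) = 0.75·0.7834 / (0.75·0.7834 + 0.1·0.2166) ≈ 0.9644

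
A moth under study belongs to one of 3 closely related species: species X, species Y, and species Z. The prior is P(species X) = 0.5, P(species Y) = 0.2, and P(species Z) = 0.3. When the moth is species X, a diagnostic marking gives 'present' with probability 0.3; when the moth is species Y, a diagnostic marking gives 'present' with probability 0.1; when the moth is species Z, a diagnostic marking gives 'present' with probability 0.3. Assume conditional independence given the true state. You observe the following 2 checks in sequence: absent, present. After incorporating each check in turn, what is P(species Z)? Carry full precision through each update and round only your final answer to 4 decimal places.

After 'absent': normaliser = 0.7·0.5000 + 0.9·0.2000 + 0.7·0.3000; P(species X) ≈ 0.4730, P(species Y) ≈ 0.2432, P(species Z) ≈ 0.2838
After 'present': normaliser = 0.3·0.4730 + 0.1·0.2432 + 0.3·0.2838; P(species X) ≈ 0.5645, P(species Y) ≈ 0.0968, P(species Z) ≈ 0.3387

0.3387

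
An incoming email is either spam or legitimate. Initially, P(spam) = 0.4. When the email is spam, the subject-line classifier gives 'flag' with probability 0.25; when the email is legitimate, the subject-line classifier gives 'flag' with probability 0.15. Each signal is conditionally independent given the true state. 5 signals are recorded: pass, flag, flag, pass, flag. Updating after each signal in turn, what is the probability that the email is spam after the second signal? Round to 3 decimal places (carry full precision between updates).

0.495

Apply Bayes' rule sequentially, carrying P(spam) forward.
After 'pass': P(spam) = 0.75·0.4000 / (0.75·0.4000 + 0.85·0.6000) ≈ 0.3704
After 'flag': P(spam) = 0.25·0.3704 / (0.25·0.3704 + 0.15·0.6296) ≈ 0.4950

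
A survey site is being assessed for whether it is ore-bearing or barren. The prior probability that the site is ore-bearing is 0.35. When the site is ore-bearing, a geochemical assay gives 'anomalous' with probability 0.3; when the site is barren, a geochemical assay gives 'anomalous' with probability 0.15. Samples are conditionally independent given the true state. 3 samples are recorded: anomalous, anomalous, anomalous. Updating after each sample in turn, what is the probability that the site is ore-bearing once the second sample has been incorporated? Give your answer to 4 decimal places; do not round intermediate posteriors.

0.6829

After 'anomalous': P(ore) = 0.3·0.3500 / (0.3·0.3500 + 0.15·0.6500) ≈ 0.5185
After 'anomalous': P(ore) = 0.3·0.5185 / (0.3·0.5185 + 0.15·0.4815) ≈ 0.6829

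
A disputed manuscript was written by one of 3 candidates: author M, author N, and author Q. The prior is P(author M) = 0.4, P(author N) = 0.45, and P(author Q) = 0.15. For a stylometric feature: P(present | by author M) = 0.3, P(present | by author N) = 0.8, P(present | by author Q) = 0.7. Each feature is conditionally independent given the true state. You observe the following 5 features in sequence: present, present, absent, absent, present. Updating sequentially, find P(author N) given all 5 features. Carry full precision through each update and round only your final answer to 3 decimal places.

After 'present': normaliser = 0.3·0.4000 + 0.8·0.4500 + 0.7·0.1500; P(author M) ≈ 0.2051, P(author N) ≈ 0.6154, P(author Q) ≈ 0.1795
After 'present': normaliser = 0.3·0.2051 + 0.8·0.6154 + 0.7·0.1795; P(author M) ≈ 0.0906, P(author N) ≈ 0.7245, P(author Q) ≈ 0.1849
After 'absent': normaliser = 0.7·0.0906 + 0.2·0.7245 + 0.3·0.1849; P(author M) ≈ 0.2403, P(author N) ≈ 0.5494, P(author Q) ≈ 0.2103
After 'absent': normaliser = 0.7·0.2403 + 0.2·0.5494 + 0.3·0.2103; P(author M) ≈ 0.4931, P(author N) ≈ 0.3220, P(author Q) ≈ 0.1849
After 'present': normaliser = 0.3·0.4931 + 0.8·0.3220 + 0.7·0.1849; P(author M) ≈ 0.2765, P(author N) ≈ 0.4815, P(author Q) ≈ 0.2419

0.482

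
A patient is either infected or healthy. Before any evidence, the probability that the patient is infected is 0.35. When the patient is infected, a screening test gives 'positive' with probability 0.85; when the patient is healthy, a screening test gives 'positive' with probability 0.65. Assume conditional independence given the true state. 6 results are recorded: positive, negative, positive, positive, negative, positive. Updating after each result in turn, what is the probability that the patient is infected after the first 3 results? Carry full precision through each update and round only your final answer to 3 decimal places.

0.283

Apply Bayes' rule sequentially, carrying P(infected) forward.
After 'positive': P(infected) = 0.85·0.3500 / (0.85·0.3500 + 0.65·0.6500) ≈ 0.4132
After 'negative': P(infected) = 0.15·0.4132 / (0.15·0.4132 + 0.35·0.5868) ≈ 0.2318
After 'positive': P(infected) = 0.85·0.2318 / (0.85·0.2318 + 0.65·0.7682) ≈ 0.2830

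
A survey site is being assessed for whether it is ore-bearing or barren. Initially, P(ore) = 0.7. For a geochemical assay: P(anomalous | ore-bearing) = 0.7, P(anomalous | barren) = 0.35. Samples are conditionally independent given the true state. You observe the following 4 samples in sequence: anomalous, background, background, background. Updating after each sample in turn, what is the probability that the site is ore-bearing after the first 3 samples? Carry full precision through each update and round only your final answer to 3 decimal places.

0.499

After 'anomalous': P(ore) = 0.7·0.7000 / (0.7·0.7000 + 0.35·0.3000) ≈ 0.8235
After 'background': P(ore) = 0.3·0.8235 / (0.3·0.8235 + 0.65·0.1765) ≈ 0.6829
After 'background': P(ore) = 0.3·0.6829 / (0.3·0.6829 + 0.65·0.3171) ≈ 0.4985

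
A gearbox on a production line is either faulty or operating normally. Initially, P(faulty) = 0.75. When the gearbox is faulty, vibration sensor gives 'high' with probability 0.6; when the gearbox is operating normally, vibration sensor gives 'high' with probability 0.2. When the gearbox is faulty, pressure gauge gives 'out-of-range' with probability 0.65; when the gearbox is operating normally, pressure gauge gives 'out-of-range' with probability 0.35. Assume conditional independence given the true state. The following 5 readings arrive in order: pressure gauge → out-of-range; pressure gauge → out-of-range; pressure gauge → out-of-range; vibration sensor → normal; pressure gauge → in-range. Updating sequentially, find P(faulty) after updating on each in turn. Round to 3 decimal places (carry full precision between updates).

After pressure gauge='out-of-range': P(faulty) = 0.65·0.7500 / (0.65·0.7500 + 0.35·0.2500) ≈ 0.8478
After pressure gauge='out-of-range': P(faulty) = 0.65·0.8478 / (0.65·0.8478 + 0.35·0.1522) ≈ 0.9119
After pressure gauge='out-of-range': P(faulty) = 0.65·0.9119 / (0.65·0.9119 + 0.35·0.0881) ≈ 0.9505
After vibration sensor='normal': P(faulty) = 0.4·0.9505 / (0.4·0.9505 + 0.8·0.0495) ≈ 0.9057
After pressure gauge='in-range': P(faulty) = 0.35·0.9057 / (0.35·0.9057 + 0.65·0.0943) ≈ 0.8380

0.838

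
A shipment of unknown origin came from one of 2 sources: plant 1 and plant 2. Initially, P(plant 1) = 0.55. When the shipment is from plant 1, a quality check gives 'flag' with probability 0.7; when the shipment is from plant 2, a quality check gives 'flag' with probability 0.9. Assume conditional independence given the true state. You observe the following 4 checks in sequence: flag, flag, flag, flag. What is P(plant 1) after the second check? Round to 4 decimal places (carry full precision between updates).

After 'flag': P(plant 1) = 0.7·0.5500 / (0.7·0.5500 + 0.9·0.4500) ≈ 0.4873
After 'flag': P(plant 1) = 0.7·0.4873 / (0.7·0.4873 + 0.9·0.5127) ≈ 0.4251

0.4251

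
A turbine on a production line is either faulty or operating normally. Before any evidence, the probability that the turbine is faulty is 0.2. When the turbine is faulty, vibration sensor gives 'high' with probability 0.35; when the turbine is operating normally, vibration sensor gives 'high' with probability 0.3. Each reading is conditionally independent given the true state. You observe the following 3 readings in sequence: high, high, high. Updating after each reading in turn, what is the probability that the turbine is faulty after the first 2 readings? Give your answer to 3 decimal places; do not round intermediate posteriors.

0.254

Apply Bayes' rule sequentially, carrying P(faulty) forward.
After 'high': P(faulty) = 0.35·0.2000 / (0.35·0.2000 + 0.3·0.8000) ≈ 0.2258
After 'high': P(faulty) = 0.35·0.2258 / (0.35·0.2258 + 0.3·0.7742) ≈ 0.2539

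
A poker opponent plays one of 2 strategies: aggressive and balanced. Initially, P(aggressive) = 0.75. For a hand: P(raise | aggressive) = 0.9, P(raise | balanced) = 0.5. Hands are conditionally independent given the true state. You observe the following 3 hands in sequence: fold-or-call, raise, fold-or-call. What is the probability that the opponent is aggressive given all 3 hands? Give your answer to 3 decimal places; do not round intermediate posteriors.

After 'fold-or-call': P(aggressive) = 0.1·0.7500 / (0.1·0.7500 + 0.5·0.2500) ≈ 0.3750
After 'raise': P(aggressive) = 0.9·0.3750 / (0.9·0.3750 + 0.5·0.6250) ≈ 0.5192
After 'fold-or-call': P(aggressive) = 0.1·0.5192 / (0.1·0.5192 + 0.5·0.4808) ≈ 0.1776

0.178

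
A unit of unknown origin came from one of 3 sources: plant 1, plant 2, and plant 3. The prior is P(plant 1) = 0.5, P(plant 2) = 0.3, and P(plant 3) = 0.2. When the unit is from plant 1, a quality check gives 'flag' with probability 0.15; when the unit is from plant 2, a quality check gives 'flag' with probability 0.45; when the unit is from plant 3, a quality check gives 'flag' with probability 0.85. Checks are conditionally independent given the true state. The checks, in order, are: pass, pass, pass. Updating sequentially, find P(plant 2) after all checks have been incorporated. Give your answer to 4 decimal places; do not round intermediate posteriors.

0.1396

Apply Bayes' rule sequentially, carrying P(plant 2) forward.
After 'pass': normaliser = 0.85·0.5000 + 0.55·0.3000 + 0.15·0.2000; P(plant 1) ≈ 0.6855, P(plant 2) ≈ 0.2661, P(plant 3) ≈ 0.0484
After 'pass': normaliser = 0.85·0.6855 + 0.55·0.2661 + 0.15·0.0484; P(plant 1) ≈ 0.7913, P(plant 2) ≈ 0.1988, P(plant 3) ≈ 0.0099
After 'pass': normaliser = 0.85·0.7913 + 0.55·0.1988 + 0.15·0.0099; P(plant 1) ≈ 0.8586, P(plant 2) ≈ 0.1396, P(plant 3) ≈ 0.0019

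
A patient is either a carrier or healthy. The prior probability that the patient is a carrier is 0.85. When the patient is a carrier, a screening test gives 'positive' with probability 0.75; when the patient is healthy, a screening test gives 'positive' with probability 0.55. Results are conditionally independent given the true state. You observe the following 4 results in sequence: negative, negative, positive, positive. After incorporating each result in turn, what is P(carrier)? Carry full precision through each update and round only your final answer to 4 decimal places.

After 'negative': P(carrier) = 0.25·0.8500 / (0.25·0.8500 + 0.45·0.1500) ≈ 0.7589
After 'negative': P(carrier) = 0.25·0.7589 / (0.25·0.7589 + 0.45·0.2411) ≈ 0.6362
After 'positive': P(carrier) = 0.75·0.6362 / (0.75·0.6362 + 0.55·0.3638) ≈ 0.7046
After 'positive': P(carrier) = 0.75·0.7046 / (0.75·0.7046 + 0.55·0.2954) ≈ 0.7648

0.7648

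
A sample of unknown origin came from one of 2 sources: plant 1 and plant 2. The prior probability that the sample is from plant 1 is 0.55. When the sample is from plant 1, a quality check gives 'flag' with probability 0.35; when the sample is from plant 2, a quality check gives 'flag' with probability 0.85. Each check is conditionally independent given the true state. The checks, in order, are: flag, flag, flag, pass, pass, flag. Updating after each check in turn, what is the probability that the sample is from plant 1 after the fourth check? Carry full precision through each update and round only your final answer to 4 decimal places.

After 'flag': P(plant 1) = 0.35·0.5500 / (0.35·0.5500 + 0.85·0.4500) ≈ 0.3348
After 'flag': P(plant 1) = 0.35·0.3348 / (0.35·0.3348 + 0.85·0.6652) ≈ 0.1717
After 'flag': P(plant 1) = 0.35·0.1717 / (0.35·0.1717 + 0.85·0.8283) ≈ 0.0786
After 'pass': P(plant 1) = 0.65·0.0786 / (0.65·0.0786 + 0.15·0.9214) ≈ 0.2699

0.2699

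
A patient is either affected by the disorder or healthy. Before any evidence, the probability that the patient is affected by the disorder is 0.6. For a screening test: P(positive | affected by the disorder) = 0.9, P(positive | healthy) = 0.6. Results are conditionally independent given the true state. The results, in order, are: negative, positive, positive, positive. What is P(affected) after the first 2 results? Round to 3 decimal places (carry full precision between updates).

Each posterior becomes the prior for the next update.
After 'negative': P(affected) = 0.1·0.6000 / (0.1·0.6000 + 0.4·0.4000) ≈ 0.2727
After 'positive': P(affected) = 0.9·0.2727 / (0.9·0.2727 + 0.6·0.7273) ≈ 0.3600

0.360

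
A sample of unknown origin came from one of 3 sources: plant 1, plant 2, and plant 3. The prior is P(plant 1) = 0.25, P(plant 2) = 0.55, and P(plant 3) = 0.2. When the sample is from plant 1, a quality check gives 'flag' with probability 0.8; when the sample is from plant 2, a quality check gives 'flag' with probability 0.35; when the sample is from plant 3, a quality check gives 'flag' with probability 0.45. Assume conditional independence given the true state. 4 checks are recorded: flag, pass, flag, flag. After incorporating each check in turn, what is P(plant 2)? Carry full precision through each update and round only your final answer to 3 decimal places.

After 'flag': normaliser = 0.8·0.2500 + 0.35·0.5500 + 0.45·0.2000; P(plant 1) ≈ 0.4145, P(plant 2) ≈ 0.3990, P(plant 3) ≈ 0.1865
After 'pass': normaliser = 0.2·0.4145 + 0.65·0.3990 + 0.55·0.1865; P(plant 1) ≈ 0.1864, P(plant 2) ≈ 0.5830, P(plant 3) ≈ 0.2306
After 'flag': normaliser = 0.8·0.1864 + 0.35·0.5830 + 0.45·0.2306; P(plant 1) ≈ 0.3263, P(plant 2) ≈ 0.4466, P(plant 3) ≈ 0.2271
After 'flag': normaliser = 0.8·0.3263 + 0.35·0.4466 + 0.45·0.2271; P(plant 1) ≈ 0.5024, P(plant 2) ≈ 0.3008, P(plant 3) ≈ 0.1967

0.301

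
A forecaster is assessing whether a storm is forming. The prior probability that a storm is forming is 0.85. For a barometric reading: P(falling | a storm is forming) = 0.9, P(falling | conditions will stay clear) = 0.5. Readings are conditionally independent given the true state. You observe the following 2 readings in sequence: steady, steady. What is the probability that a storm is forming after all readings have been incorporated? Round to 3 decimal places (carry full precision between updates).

0.185

After 'steady': P(storm) = 0.1·0.8500 / (0.1·0.8500 + 0.5·0.1500) ≈ 0.5312
After 'steady': P(storm) = 0.1·0.5312 / (0.1·0.5312 + 0.5·0.4688) ≈ 0.1848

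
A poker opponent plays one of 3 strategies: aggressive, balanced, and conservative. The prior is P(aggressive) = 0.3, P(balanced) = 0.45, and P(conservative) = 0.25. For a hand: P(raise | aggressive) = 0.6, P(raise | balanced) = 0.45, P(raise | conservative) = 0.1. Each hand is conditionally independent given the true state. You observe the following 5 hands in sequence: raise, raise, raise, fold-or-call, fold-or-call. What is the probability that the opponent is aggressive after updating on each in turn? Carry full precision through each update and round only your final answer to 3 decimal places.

0.451

Each posterior becomes the prior for the next update.
After 'raise': normaliser = 0.6·0.3000 + 0.45·0.4500 + 0.1·0.2500; P(aggressive) ≈ 0.4417, P(balanced) ≈ 0.4969, P(conservative) ≈ 0.0613
After 'raise': normaliser = 0.6·0.4417 + 0.45·0.4969 + 0.1·0.0613; P(aggressive) ≈ 0.5356, P(balanced) ≈ 0.4520, P(conservative) ≈ 0.0124
After 'raise': normaliser = 0.6·0.5356 + 0.45·0.4520 + 0.1·0.0124; P(aggressive) ≈ 0.6110, P(balanced) ≈ 0.3866, P(conservative) ≈ 0.0024
After 'fold-or-call': normaliser = 0.4·0.6110 + 0.55·0.3866 + 0.9·0.0024; P(aggressive) ≈ 0.5323, P(balanced) ≈ 0.4631, P(conservative) ≈ 0.0046
After 'fold-or-call': normaliser = 0.4·0.5323 + 0.55·0.4631 + 0.9·0.0046; P(aggressive) ≈ 0.4513, P(balanced) ≈ 0.5399, P(conservative) ≈ 0.0088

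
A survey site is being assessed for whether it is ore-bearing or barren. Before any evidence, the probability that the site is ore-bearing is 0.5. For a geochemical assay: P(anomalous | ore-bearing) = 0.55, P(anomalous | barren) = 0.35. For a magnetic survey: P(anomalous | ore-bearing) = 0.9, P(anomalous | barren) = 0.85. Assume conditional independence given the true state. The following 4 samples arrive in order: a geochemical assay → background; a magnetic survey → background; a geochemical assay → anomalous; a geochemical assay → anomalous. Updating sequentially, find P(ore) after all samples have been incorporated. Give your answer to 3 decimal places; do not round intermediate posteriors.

0.533

After a geochemical assay='background': P(ore) = 0.45·0.5000 / (0.45·0.5000 + 0.65·0.5000) ≈ 0.4091
After a magnetic survey='background': P(ore) = 0.1·0.4091 / (0.1·0.4091 + 0.15·0.5909) ≈ 0.3158
After a geochemical assay='anomalous': P(ore) = 0.55·0.3158 / (0.55·0.3158 + 0.35·0.6842) ≈ 0.4204
After a geochemical assay='anomalous': P(ore) = 0.55·0.4204 / (0.55·0.4204 + 0.35·0.5796) ≈ 0.5326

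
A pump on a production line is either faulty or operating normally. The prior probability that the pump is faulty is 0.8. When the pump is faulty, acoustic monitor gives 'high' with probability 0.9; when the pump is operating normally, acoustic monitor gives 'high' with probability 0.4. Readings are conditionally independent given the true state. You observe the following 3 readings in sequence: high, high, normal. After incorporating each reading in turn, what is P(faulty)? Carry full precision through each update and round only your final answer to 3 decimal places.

0.771

Each posterior becomes the prior for the next update.
After 'high': P(faulty) = 0.9·0.8000 / (0.9·0.8000 + 0.4·0.2000) ≈ 0.9000
After 'high': P(faulty) = 0.9·0.9000 / (0.9·0.9000 + 0.4·0.1000) ≈ 0.9529
After 'normal': P(faulty) = 0.1·0.9529 / (0.1·0.9529 + 0.6·0.0471) ≈ 0.7714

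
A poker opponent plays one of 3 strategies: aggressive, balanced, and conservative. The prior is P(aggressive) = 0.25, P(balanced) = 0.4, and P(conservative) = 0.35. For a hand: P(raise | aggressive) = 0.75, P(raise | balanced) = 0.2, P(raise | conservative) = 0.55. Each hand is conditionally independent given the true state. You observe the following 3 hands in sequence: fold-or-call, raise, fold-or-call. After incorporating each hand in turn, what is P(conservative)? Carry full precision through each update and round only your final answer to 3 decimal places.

0.383

Each posterior becomes the prior for the next update.
After 'fold-or-call': normaliser = 0.25·0.2500 + 0.8·0.4000 + 0.45·0.3500; P(aggressive) ≈ 0.1157, P(balanced) ≈ 0.5926, P(conservative) ≈ 0.2917
After 'raise': normaliser = 0.75·0.1157 + 0.2·0.5926 + 0.55·0.2917; P(aggressive) ≈ 0.2373, P(balanced) ≈ 0.3241, P(conservative) ≈ 0.4386
After 'fold-or-call': normaliser = 0.25·0.2373 + 0.8·0.3241 + 0.45·0.4386; P(aggressive) ≈ 0.1150, P(balanced) ≈ 0.5025, P(conservative) ≈ 0.3825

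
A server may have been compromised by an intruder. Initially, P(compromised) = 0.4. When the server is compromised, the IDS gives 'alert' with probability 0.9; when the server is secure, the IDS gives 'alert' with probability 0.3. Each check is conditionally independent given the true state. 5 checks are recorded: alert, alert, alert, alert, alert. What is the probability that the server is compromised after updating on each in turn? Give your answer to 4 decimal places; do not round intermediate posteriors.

Each posterior becomes the prior for the next update.
After 'alert': P(compromised) = 0.9·0.4000 / (0.9·0.4000 + 0.3·0.6000) ≈ 0.6667
After 'alert': P(compromised) = 0.9·0.6667 / (0.9·0.6667 + 0.3·0.3333) ≈ 0.8571
After 'alert': P(compromised) = 0.9·0.8571 / (0.9·0.8571 + 0.3·0.1429) ≈ 0.9474
After 'alert': P(compromised) = 0.9·0.9474 / (0.9·0.9474 + 0.3·0.0526) ≈ 0.9818
After 'alert': P(compromised) = 0.9·0.9818 / (0.9·0.9818 + 0.3·0.0182) ≈ 0.9939

0.9939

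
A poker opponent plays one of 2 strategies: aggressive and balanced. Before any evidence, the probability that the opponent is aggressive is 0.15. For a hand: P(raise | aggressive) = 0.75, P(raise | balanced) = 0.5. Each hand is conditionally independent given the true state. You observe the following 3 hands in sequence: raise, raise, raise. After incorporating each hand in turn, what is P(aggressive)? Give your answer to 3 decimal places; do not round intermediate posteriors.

0.373

After 'raise': P(aggressive) = 0.75·0.1500 / (0.75·0.1500 + 0.5·0.8500) ≈ 0.2093
After 'raise': P(aggressive) = 0.75·0.2093 / (0.75·0.2093 + 0.5·0.7907) ≈ 0.2842
After 'raise': P(aggressive) = 0.75·0.2842 / (0.75·0.2842 + 0.5·0.7158) ≈ 0.3733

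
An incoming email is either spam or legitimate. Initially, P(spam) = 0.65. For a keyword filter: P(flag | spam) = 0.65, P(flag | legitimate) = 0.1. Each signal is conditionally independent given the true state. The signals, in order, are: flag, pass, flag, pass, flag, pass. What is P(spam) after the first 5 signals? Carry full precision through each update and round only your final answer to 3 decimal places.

0.987

Apply Bayes' rule sequentially, carrying P(spam) forward.
After 'flag': P(spam) = 0.65·0.6500 / (0.65·0.6500 + 0.1·0.3500) ≈ 0.9235
After 'pass': P(spam) = 0.35·0.9235 / (0.35·0.9235 + 0.9·0.0765) ≈ 0.8244
After 'flag': P(spam) = 0.65·0.8244 / (0.65·0.8244 + 0.1·0.1756) ≈ 0.9683
After 'pass': P(spam) = 0.35·0.9683 / (0.35·0.9683 + 0.9·0.0317) ≈ 0.9223
After 'flag': P(spam) = 0.65·0.9223 / (0.65·0.9223 + 0.1·0.0777) ≈ 0.9872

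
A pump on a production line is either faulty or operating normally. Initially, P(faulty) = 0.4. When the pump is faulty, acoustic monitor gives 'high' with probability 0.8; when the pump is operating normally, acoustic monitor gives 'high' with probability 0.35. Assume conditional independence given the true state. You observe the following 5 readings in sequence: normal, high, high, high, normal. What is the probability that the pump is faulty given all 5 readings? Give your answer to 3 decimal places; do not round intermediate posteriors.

Each posterior becomes the prior for the next update.
After 'normal': P(faulty) = 0.2·0.4000 / (0.2·0.4000 + 0.65·0.6000) ≈ 0.1702
After 'high': P(faulty) = 0.8·0.1702 / (0.8·0.1702 + 0.35·0.8298) ≈ 0.3192
After 'high': P(faulty) = 0.8·0.3192 / (0.8·0.3192 + 0.35·0.6808) ≈ 0.5173
After 'high': P(faulty) = 0.8·0.5173 / (0.8·0.5173 + 0.35·0.4827) ≈ 0.7101
After 'normal': P(faulty) = 0.2·0.7101 / (0.2·0.7101 + 0.65·0.2899) ≈ 0.4298

0.430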